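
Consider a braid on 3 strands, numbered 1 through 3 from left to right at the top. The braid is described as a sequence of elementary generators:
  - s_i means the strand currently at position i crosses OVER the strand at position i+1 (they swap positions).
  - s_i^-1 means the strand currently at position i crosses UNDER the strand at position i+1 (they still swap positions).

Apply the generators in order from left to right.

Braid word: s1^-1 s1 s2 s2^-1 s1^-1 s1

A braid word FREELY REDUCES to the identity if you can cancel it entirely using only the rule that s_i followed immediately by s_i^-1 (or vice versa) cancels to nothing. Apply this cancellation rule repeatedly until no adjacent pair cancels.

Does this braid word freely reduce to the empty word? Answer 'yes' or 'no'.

Answer: yes

Derivation:
Gen 1 (s1^-1): push. Stack: [s1^-1]
Gen 2 (s1): cancels prior s1^-1. Stack: []
Gen 3 (s2): push. Stack: [s2]
Gen 4 (s2^-1): cancels prior s2. Stack: []
Gen 5 (s1^-1): push. Stack: [s1^-1]
Gen 6 (s1): cancels prior s1^-1. Stack: []
Reduced word: (empty)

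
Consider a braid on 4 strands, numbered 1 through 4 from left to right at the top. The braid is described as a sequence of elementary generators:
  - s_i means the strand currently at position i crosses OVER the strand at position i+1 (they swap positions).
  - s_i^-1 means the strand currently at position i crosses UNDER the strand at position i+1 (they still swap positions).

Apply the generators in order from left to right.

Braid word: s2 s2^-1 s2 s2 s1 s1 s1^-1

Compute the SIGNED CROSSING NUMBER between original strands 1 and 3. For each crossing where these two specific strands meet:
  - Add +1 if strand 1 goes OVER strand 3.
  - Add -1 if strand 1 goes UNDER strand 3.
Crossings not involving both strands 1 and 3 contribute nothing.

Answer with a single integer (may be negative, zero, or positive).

Gen 1: crossing 2x3. Both 1&3? no. Sum: 0
Gen 2: crossing 3x2. Both 1&3? no. Sum: 0
Gen 3: crossing 2x3. Both 1&3? no. Sum: 0
Gen 4: crossing 3x2. Both 1&3? no. Sum: 0
Gen 5: crossing 1x2. Both 1&3? no. Sum: 0
Gen 6: crossing 2x1. Both 1&3? no. Sum: 0
Gen 7: crossing 1x2. Both 1&3? no. Sum: 0

Answer: 0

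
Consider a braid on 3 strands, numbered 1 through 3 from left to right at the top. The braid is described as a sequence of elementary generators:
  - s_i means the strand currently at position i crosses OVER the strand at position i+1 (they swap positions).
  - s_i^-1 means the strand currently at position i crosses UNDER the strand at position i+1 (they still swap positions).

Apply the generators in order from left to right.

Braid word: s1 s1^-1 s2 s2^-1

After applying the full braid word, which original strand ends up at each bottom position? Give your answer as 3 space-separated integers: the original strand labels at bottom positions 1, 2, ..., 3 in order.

Answer: 1 2 3

Derivation:
Gen 1 (s1): strand 1 crosses over strand 2. Perm now: [2 1 3]
Gen 2 (s1^-1): strand 2 crosses under strand 1. Perm now: [1 2 3]
Gen 3 (s2): strand 2 crosses over strand 3. Perm now: [1 3 2]
Gen 4 (s2^-1): strand 3 crosses under strand 2. Perm now: [1 2 3]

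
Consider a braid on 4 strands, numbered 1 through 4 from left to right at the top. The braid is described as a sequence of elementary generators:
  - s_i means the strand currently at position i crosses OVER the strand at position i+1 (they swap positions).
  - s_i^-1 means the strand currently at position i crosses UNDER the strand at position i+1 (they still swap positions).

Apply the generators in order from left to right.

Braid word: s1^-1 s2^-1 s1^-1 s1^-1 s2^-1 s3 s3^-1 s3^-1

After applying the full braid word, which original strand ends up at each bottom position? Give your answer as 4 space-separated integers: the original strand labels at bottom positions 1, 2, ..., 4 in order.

Answer: 2 1 4 3

Derivation:
Gen 1 (s1^-1): strand 1 crosses under strand 2. Perm now: [2 1 3 4]
Gen 2 (s2^-1): strand 1 crosses under strand 3. Perm now: [2 3 1 4]
Gen 3 (s1^-1): strand 2 crosses under strand 3. Perm now: [3 2 1 4]
Gen 4 (s1^-1): strand 3 crosses under strand 2. Perm now: [2 3 1 4]
Gen 5 (s2^-1): strand 3 crosses under strand 1. Perm now: [2 1 3 4]
Gen 6 (s3): strand 3 crosses over strand 4. Perm now: [2 1 4 3]
Gen 7 (s3^-1): strand 4 crosses under strand 3. Perm now: [2 1 3 4]
Gen 8 (s3^-1): strand 3 crosses under strand 4. Perm now: [2 1 4 3]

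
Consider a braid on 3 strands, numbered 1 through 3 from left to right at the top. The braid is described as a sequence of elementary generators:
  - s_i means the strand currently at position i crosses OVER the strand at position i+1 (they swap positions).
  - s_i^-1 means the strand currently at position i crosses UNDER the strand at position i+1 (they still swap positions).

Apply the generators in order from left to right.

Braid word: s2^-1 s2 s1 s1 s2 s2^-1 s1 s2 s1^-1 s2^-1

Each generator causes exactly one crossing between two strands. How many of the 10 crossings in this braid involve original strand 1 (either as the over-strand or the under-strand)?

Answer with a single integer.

Gen 1: crossing 2x3. Involves strand 1? no. Count so far: 0
Gen 2: crossing 3x2. Involves strand 1? no. Count so far: 0
Gen 3: crossing 1x2. Involves strand 1? yes. Count so far: 1
Gen 4: crossing 2x1. Involves strand 1? yes. Count so far: 2
Gen 5: crossing 2x3. Involves strand 1? no. Count so far: 2
Gen 6: crossing 3x2. Involves strand 1? no. Count so far: 2
Gen 7: crossing 1x2. Involves strand 1? yes. Count so far: 3
Gen 8: crossing 1x3. Involves strand 1? yes. Count so far: 4
Gen 9: crossing 2x3. Involves strand 1? no. Count so far: 4
Gen 10: crossing 2x1. Involves strand 1? yes. Count so far: 5

Answer: 5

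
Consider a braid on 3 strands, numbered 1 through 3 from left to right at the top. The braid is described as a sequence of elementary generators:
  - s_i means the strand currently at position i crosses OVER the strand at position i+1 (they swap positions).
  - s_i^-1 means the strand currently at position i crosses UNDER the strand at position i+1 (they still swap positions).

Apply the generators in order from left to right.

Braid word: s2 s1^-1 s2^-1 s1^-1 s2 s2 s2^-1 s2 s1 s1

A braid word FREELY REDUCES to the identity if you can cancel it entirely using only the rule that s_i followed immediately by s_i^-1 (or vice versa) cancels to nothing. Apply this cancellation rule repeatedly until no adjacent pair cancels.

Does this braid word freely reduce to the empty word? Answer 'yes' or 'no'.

Gen 1 (s2): push. Stack: [s2]
Gen 2 (s1^-1): push. Stack: [s2 s1^-1]
Gen 3 (s2^-1): push. Stack: [s2 s1^-1 s2^-1]
Gen 4 (s1^-1): push. Stack: [s2 s1^-1 s2^-1 s1^-1]
Gen 5 (s2): push. Stack: [s2 s1^-1 s2^-1 s1^-1 s2]
Gen 6 (s2): push. Stack: [s2 s1^-1 s2^-1 s1^-1 s2 s2]
Gen 7 (s2^-1): cancels prior s2. Stack: [s2 s1^-1 s2^-1 s1^-1 s2]
Gen 8 (s2): push. Stack: [s2 s1^-1 s2^-1 s1^-1 s2 s2]
Gen 9 (s1): push. Stack: [s2 s1^-1 s2^-1 s1^-1 s2 s2 s1]
Gen 10 (s1): push. Stack: [s2 s1^-1 s2^-1 s1^-1 s2 s2 s1 s1]
Reduced word: s2 s1^-1 s2^-1 s1^-1 s2 s2 s1 s1

Answer: no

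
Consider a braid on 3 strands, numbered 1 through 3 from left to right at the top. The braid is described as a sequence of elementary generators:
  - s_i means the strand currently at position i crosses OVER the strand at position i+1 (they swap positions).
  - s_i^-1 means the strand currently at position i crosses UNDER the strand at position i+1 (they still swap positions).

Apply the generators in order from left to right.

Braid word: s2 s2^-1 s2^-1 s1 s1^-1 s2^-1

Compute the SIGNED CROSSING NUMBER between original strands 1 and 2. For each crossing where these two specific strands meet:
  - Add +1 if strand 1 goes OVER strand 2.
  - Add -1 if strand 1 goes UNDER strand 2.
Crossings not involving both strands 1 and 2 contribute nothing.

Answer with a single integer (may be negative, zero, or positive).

Answer: 0

Derivation:
Gen 1: crossing 2x3. Both 1&2? no. Sum: 0
Gen 2: crossing 3x2. Both 1&2? no. Sum: 0
Gen 3: crossing 2x3. Both 1&2? no. Sum: 0
Gen 4: crossing 1x3. Both 1&2? no. Sum: 0
Gen 5: crossing 3x1. Both 1&2? no. Sum: 0
Gen 6: crossing 3x2. Both 1&2? no. Sum: 0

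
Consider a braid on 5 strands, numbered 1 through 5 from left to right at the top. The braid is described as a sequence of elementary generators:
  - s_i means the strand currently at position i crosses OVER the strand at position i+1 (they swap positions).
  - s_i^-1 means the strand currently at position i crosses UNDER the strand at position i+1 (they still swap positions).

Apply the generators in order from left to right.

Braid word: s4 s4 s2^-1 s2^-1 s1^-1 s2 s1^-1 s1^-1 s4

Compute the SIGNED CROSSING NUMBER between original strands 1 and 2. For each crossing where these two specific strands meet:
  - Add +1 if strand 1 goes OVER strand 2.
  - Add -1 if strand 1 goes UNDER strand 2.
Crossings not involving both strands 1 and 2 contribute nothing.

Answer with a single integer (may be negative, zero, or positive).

Answer: -1

Derivation:
Gen 1: crossing 4x5. Both 1&2? no. Sum: 0
Gen 2: crossing 5x4. Both 1&2? no. Sum: 0
Gen 3: crossing 2x3. Both 1&2? no. Sum: 0
Gen 4: crossing 3x2. Both 1&2? no. Sum: 0
Gen 5: 1 under 2. Both 1&2? yes. Contrib: -1. Sum: -1
Gen 6: crossing 1x3. Both 1&2? no. Sum: -1
Gen 7: crossing 2x3. Both 1&2? no. Sum: -1
Gen 8: crossing 3x2. Both 1&2? no. Sum: -1
Gen 9: crossing 4x5. Both 1&2? no. Sum: -1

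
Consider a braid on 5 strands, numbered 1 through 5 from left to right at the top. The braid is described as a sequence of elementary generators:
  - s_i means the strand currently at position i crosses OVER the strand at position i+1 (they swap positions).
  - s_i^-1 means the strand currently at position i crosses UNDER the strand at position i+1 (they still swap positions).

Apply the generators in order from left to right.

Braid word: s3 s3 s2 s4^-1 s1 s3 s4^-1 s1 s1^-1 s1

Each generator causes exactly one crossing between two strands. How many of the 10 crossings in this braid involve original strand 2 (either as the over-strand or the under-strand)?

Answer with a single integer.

Gen 1: crossing 3x4. Involves strand 2? no. Count so far: 0
Gen 2: crossing 4x3. Involves strand 2? no. Count so far: 0
Gen 3: crossing 2x3. Involves strand 2? yes. Count so far: 1
Gen 4: crossing 4x5. Involves strand 2? no. Count so far: 1
Gen 5: crossing 1x3. Involves strand 2? no. Count so far: 1
Gen 6: crossing 2x5. Involves strand 2? yes. Count so far: 2
Gen 7: crossing 2x4. Involves strand 2? yes. Count so far: 3
Gen 8: crossing 3x1. Involves strand 2? no. Count so far: 3
Gen 9: crossing 1x3. Involves strand 2? no. Count so far: 3
Gen 10: crossing 3x1. Involves strand 2? no. Count so far: 3

Answer: 3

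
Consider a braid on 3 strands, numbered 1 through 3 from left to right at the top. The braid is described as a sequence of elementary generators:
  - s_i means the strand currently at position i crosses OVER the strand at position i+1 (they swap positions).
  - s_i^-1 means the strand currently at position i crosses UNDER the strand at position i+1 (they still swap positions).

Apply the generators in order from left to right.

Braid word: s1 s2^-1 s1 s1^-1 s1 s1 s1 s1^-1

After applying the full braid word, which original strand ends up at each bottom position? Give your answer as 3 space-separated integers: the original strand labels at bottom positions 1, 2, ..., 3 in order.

Gen 1 (s1): strand 1 crosses over strand 2. Perm now: [2 1 3]
Gen 2 (s2^-1): strand 1 crosses under strand 3. Perm now: [2 3 1]
Gen 3 (s1): strand 2 crosses over strand 3. Perm now: [3 2 1]
Gen 4 (s1^-1): strand 3 crosses under strand 2. Perm now: [2 3 1]
Gen 5 (s1): strand 2 crosses over strand 3. Perm now: [3 2 1]
Gen 6 (s1): strand 3 crosses over strand 2. Perm now: [2 3 1]
Gen 7 (s1): strand 2 crosses over strand 3. Perm now: [3 2 1]
Gen 8 (s1^-1): strand 3 crosses under strand 2. Perm now: [2 3 1]

Answer: 2 3 1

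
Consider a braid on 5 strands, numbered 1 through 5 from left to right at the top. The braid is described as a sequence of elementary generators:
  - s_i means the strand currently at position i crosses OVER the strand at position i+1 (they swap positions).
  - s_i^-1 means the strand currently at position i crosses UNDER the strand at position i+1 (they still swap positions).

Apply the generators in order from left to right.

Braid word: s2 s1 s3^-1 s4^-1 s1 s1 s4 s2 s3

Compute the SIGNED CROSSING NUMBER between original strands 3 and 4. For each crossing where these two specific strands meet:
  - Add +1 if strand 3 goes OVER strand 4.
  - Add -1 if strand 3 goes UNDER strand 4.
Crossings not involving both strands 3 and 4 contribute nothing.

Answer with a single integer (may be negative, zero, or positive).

Answer: 0

Derivation:
Gen 1: crossing 2x3. Both 3&4? no. Sum: 0
Gen 2: crossing 1x3. Both 3&4? no. Sum: 0
Gen 3: crossing 2x4. Both 3&4? no. Sum: 0
Gen 4: crossing 2x5. Both 3&4? no. Sum: 0
Gen 5: crossing 3x1. Both 3&4? no. Sum: 0
Gen 6: crossing 1x3. Both 3&4? no. Sum: 0
Gen 7: crossing 5x2. Both 3&4? no. Sum: 0
Gen 8: crossing 1x4. Both 3&4? no. Sum: 0
Gen 9: crossing 1x2. Both 3&4? no. Sum: 0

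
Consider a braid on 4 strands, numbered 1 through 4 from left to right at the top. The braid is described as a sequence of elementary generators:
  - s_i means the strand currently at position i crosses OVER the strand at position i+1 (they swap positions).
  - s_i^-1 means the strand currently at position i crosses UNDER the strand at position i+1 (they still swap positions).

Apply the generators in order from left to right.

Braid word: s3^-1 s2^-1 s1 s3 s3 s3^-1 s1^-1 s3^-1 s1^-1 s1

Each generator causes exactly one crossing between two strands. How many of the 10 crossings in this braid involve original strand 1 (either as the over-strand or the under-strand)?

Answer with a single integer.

Gen 1: crossing 3x4. Involves strand 1? no. Count so far: 0
Gen 2: crossing 2x4. Involves strand 1? no. Count so far: 0
Gen 3: crossing 1x4. Involves strand 1? yes. Count so far: 1
Gen 4: crossing 2x3. Involves strand 1? no. Count so far: 1
Gen 5: crossing 3x2. Involves strand 1? no. Count so far: 1
Gen 6: crossing 2x3. Involves strand 1? no. Count so far: 1
Gen 7: crossing 4x1. Involves strand 1? yes. Count so far: 2
Gen 8: crossing 3x2. Involves strand 1? no. Count so far: 2
Gen 9: crossing 1x4. Involves strand 1? yes. Count so far: 3
Gen 10: crossing 4x1. Involves strand 1? yes. Count so far: 4

Answer: 4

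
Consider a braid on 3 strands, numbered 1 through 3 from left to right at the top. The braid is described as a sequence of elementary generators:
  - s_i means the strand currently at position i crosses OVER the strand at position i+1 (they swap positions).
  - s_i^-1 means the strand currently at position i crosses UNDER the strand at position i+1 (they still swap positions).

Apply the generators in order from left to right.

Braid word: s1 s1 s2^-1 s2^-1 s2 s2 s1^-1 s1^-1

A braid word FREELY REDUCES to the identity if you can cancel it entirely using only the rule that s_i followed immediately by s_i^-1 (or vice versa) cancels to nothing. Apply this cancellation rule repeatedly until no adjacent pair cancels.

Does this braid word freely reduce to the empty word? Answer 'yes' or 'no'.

Gen 1 (s1): push. Stack: [s1]
Gen 2 (s1): push. Stack: [s1 s1]
Gen 3 (s2^-1): push. Stack: [s1 s1 s2^-1]
Gen 4 (s2^-1): push. Stack: [s1 s1 s2^-1 s2^-1]
Gen 5 (s2): cancels prior s2^-1. Stack: [s1 s1 s2^-1]
Gen 6 (s2): cancels prior s2^-1. Stack: [s1 s1]
Gen 7 (s1^-1): cancels prior s1. Stack: [s1]
Gen 8 (s1^-1): cancels prior s1. Stack: []
Reduced word: (empty)

Answer: yes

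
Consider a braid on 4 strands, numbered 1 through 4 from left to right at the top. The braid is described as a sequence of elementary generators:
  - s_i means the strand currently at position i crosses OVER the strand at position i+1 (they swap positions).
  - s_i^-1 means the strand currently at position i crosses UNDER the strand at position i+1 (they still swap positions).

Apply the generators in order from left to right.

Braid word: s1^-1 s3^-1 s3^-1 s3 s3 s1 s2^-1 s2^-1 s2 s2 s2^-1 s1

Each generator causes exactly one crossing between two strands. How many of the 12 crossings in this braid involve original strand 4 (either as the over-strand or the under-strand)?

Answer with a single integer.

Gen 1: crossing 1x2. Involves strand 4? no. Count so far: 0
Gen 2: crossing 3x4. Involves strand 4? yes. Count so far: 1
Gen 3: crossing 4x3. Involves strand 4? yes. Count so far: 2
Gen 4: crossing 3x4. Involves strand 4? yes. Count so far: 3
Gen 5: crossing 4x3. Involves strand 4? yes. Count so far: 4
Gen 6: crossing 2x1. Involves strand 4? no. Count so far: 4
Gen 7: crossing 2x3. Involves strand 4? no. Count so far: 4
Gen 8: crossing 3x2. Involves strand 4? no. Count so far: 4
Gen 9: crossing 2x3. Involves strand 4? no. Count so far: 4
Gen 10: crossing 3x2. Involves strand 4? no. Count so far: 4
Gen 11: crossing 2x3. Involves strand 4? no. Count so far: 4
Gen 12: crossing 1x3. Involves strand 4? no. Count so far: 4

Answer: 4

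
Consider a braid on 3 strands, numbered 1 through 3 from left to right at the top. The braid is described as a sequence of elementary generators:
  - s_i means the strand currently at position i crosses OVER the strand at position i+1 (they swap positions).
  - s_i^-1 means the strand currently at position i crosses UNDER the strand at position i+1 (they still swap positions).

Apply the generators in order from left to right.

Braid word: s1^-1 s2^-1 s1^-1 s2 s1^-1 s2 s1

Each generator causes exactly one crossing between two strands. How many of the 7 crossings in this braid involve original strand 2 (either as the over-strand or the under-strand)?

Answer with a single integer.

Gen 1: crossing 1x2. Involves strand 2? yes. Count so far: 1
Gen 2: crossing 1x3. Involves strand 2? no. Count so far: 1
Gen 3: crossing 2x3. Involves strand 2? yes. Count so far: 2
Gen 4: crossing 2x1. Involves strand 2? yes. Count so far: 3
Gen 5: crossing 3x1. Involves strand 2? no. Count so far: 3
Gen 6: crossing 3x2. Involves strand 2? yes. Count so far: 4
Gen 7: crossing 1x2. Involves strand 2? yes. Count so far: 5

Answer: 5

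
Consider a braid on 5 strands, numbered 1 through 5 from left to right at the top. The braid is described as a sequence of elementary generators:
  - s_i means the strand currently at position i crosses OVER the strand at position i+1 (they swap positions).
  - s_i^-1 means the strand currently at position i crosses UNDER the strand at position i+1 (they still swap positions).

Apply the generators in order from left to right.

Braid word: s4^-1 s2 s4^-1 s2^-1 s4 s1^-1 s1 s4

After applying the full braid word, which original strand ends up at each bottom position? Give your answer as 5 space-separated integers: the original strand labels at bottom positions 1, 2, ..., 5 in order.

Answer: 1 2 3 4 5

Derivation:
Gen 1 (s4^-1): strand 4 crosses under strand 5. Perm now: [1 2 3 5 4]
Gen 2 (s2): strand 2 crosses over strand 3. Perm now: [1 3 2 5 4]
Gen 3 (s4^-1): strand 5 crosses under strand 4. Perm now: [1 3 2 4 5]
Gen 4 (s2^-1): strand 3 crosses under strand 2. Perm now: [1 2 3 4 5]
Gen 5 (s4): strand 4 crosses over strand 5. Perm now: [1 2 3 5 4]
Gen 6 (s1^-1): strand 1 crosses under strand 2. Perm now: [2 1 3 5 4]
Gen 7 (s1): strand 2 crosses over strand 1. Perm now: [1 2 3 5 4]
Gen 8 (s4): strand 5 crosses over strand 4. Perm now: [1 2 3 4 5]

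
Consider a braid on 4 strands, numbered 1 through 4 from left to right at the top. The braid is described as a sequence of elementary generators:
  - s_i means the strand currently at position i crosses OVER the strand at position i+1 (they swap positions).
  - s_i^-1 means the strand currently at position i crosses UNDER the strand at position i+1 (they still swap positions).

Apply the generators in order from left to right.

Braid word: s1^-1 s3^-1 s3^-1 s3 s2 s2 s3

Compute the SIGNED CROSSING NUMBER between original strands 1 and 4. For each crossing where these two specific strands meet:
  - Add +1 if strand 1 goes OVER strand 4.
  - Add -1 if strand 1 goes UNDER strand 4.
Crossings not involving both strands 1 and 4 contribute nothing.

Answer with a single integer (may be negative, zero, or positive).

Gen 1: crossing 1x2. Both 1&4? no. Sum: 0
Gen 2: crossing 3x4. Both 1&4? no. Sum: 0
Gen 3: crossing 4x3. Both 1&4? no. Sum: 0
Gen 4: crossing 3x4. Both 1&4? no. Sum: 0
Gen 5: 1 over 4. Both 1&4? yes. Contrib: +1. Sum: 1
Gen 6: 4 over 1. Both 1&4? yes. Contrib: -1. Sum: 0
Gen 7: crossing 4x3. Both 1&4? no. Sum: 0

Answer: 0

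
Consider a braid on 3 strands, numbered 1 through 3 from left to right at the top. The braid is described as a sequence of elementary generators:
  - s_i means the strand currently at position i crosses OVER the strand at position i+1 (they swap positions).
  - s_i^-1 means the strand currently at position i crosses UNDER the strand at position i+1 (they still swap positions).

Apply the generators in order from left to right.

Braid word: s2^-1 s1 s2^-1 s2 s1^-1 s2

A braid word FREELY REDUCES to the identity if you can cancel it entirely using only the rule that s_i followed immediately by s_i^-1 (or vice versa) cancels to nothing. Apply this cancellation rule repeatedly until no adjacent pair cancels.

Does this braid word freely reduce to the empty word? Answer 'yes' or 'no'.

Answer: yes

Derivation:
Gen 1 (s2^-1): push. Stack: [s2^-1]
Gen 2 (s1): push. Stack: [s2^-1 s1]
Gen 3 (s2^-1): push. Stack: [s2^-1 s1 s2^-1]
Gen 4 (s2): cancels prior s2^-1. Stack: [s2^-1 s1]
Gen 5 (s1^-1): cancels prior s1. Stack: [s2^-1]
Gen 6 (s2): cancels prior s2^-1. Stack: []
Reduced word: (empty)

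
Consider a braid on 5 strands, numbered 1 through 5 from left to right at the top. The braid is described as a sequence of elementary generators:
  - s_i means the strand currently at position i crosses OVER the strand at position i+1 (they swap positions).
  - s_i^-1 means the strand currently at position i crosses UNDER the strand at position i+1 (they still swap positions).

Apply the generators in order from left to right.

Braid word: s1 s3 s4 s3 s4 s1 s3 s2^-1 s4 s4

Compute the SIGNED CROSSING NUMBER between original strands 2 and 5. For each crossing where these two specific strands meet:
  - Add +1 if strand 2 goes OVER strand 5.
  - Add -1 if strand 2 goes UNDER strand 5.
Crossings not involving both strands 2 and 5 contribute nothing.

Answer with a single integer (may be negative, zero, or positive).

Gen 1: crossing 1x2. Both 2&5? no. Sum: 0
Gen 2: crossing 3x4. Both 2&5? no. Sum: 0
Gen 3: crossing 3x5. Both 2&5? no. Sum: 0
Gen 4: crossing 4x5. Both 2&5? no. Sum: 0
Gen 5: crossing 4x3. Both 2&5? no. Sum: 0
Gen 6: crossing 2x1. Both 2&5? no. Sum: 0
Gen 7: crossing 5x3. Both 2&5? no. Sum: 0
Gen 8: crossing 2x3. Both 2&5? no. Sum: 0
Gen 9: crossing 5x4. Both 2&5? no. Sum: 0
Gen 10: crossing 4x5. Both 2&5? no. Sum: 0

Answer: 0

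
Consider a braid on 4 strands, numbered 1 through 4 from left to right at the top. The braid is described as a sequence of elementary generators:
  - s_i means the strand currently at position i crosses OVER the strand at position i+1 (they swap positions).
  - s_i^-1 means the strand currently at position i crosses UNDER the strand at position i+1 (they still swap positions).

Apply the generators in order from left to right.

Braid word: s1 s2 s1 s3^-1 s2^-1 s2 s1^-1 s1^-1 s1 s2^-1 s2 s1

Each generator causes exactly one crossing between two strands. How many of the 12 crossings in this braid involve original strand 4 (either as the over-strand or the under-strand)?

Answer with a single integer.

Answer: 5

Derivation:
Gen 1: crossing 1x2. Involves strand 4? no. Count so far: 0
Gen 2: crossing 1x3. Involves strand 4? no. Count so far: 0
Gen 3: crossing 2x3. Involves strand 4? no. Count so far: 0
Gen 4: crossing 1x4. Involves strand 4? yes. Count so far: 1
Gen 5: crossing 2x4. Involves strand 4? yes. Count so far: 2
Gen 6: crossing 4x2. Involves strand 4? yes. Count so far: 3
Gen 7: crossing 3x2. Involves strand 4? no. Count so far: 3
Gen 8: crossing 2x3. Involves strand 4? no. Count so far: 3
Gen 9: crossing 3x2. Involves strand 4? no. Count so far: 3
Gen 10: crossing 3x4. Involves strand 4? yes. Count so far: 4
Gen 11: crossing 4x3. Involves strand 4? yes. Count so far: 5
Gen 12: crossing 2x3. Involves strand 4? no. Count so far: 5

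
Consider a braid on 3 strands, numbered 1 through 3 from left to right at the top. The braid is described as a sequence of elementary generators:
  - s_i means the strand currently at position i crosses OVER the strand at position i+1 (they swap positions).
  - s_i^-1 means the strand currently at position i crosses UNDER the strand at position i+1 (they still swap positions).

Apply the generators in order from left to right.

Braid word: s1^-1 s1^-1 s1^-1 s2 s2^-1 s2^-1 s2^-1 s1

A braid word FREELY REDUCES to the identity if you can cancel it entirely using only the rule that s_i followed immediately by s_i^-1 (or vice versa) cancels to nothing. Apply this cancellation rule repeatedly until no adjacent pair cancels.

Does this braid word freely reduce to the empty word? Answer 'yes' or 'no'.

Gen 1 (s1^-1): push. Stack: [s1^-1]
Gen 2 (s1^-1): push. Stack: [s1^-1 s1^-1]
Gen 3 (s1^-1): push. Stack: [s1^-1 s1^-1 s1^-1]
Gen 4 (s2): push. Stack: [s1^-1 s1^-1 s1^-1 s2]
Gen 5 (s2^-1): cancels prior s2. Stack: [s1^-1 s1^-1 s1^-1]
Gen 6 (s2^-1): push. Stack: [s1^-1 s1^-1 s1^-1 s2^-1]
Gen 7 (s2^-1): push. Stack: [s1^-1 s1^-1 s1^-1 s2^-1 s2^-1]
Gen 8 (s1): push. Stack: [s1^-1 s1^-1 s1^-1 s2^-1 s2^-1 s1]
Reduced word: s1^-1 s1^-1 s1^-1 s2^-1 s2^-1 s1

Answer: no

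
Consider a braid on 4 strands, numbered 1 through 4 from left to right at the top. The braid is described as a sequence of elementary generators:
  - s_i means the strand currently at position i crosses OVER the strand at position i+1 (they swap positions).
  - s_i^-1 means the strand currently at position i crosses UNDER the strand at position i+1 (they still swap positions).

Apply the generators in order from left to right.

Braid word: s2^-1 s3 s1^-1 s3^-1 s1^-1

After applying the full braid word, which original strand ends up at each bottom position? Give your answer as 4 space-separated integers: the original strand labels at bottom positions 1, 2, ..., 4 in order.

Answer: 1 3 2 4

Derivation:
Gen 1 (s2^-1): strand 2 crosses under strand 3. Perm now: [1 3 2 4]
Gen 2 (s3): strand 2 crosses over strand 4. Perm now: [1 3 4 2]
Gen 3 (s1^-1): strand 1 crosses under strand 3. Perm now: [3 1 4 2]
Gen 4 (s3^-1): strand 4 crosses under strand 2. Perm now: [3 1 2 4]
Gen 5 (s1^-1): strand 3 crosses under strand 1. Perm now: [1 3 2 4]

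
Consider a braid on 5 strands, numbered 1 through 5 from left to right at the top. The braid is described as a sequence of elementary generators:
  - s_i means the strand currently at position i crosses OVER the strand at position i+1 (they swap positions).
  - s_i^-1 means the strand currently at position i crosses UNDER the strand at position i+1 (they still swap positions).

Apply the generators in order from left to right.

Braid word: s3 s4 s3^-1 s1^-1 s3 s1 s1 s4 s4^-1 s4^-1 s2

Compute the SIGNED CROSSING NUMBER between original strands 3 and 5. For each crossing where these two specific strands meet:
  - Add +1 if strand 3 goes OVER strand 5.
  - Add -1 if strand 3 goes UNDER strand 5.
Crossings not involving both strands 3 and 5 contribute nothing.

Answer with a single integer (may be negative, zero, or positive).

Gen 1: crossing 3x4. Both 3&5? no. Sum: 0
Gen 2: 3 over 5. Both 3&5? yes. Contrib: +1. Sum: 1
Gen 3: crossing 4x5. Both 3&5? no. Sum: 1
Gen 4: crossing 1x2. Both 3&5? no. Sum: 1
Gen 5: crossing 5x4. Both 3&5? no. Sum: 1
Gen 6: crossing 2x1. Both 3&5? no. Sum: 1
Gen 7: crossing 1x2. Both 3&5? no. Sum: 1
Gen 8: 5 over 3. Both 3&5? yes. Contrib: -1. Sum: 0
Gen 9: 3 under 5. Both 3&5? yes. Contrib: -1. Sum: -1
Gen 10: 5 under 3. Both 3&5? yes. Contrib: +1. Sum: 0
Gen 11: crossing 1x4. Both 3&5? no. Sum: 0

Answer: 0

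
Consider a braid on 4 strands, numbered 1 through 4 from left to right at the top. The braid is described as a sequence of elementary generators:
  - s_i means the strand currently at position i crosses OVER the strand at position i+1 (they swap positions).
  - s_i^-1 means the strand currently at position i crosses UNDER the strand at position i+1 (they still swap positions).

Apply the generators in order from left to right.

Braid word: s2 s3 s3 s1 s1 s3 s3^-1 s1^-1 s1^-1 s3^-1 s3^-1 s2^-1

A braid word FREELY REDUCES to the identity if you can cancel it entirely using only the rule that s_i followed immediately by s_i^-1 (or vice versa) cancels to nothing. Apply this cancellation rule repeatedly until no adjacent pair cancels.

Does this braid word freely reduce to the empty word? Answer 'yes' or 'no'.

Answer: yes

Derivation:
Gen 1 (s2): push. Stack: [s2]
Gen 2 (s3): push. Stack: [s2 s3]
Gen 3 (s3): push. Stack: [s2 s3 s3]
Gen 4 (s1): push. Stack: [s2 s3 s3 s1]
Gen 5 (s1): push. Stack: [s2 s3 s3 s1 s1]
Gen 6 (s3): push. Stack: [s2 s3 s3 s1 s1 s3]
Gen 7 (s3^-1): cancels prior s3. Stack: [s2 s3 s3 s1 s1]
Gen 8 (s1^-1): cancels prior s1. Stack: [s2 s3 s3 s1]
Gen 9 (s1^-1): cancels prior s1. Stack: [s2 s3 s3]
Gen 10 (s3^-1): cancels prior s3. Stack: [s2 s3]
Gen 11 (s3^-1): cancels prior s3. Stack: [s2]
Gen 12 (s2^-1): cancels prior s2. Stack: []
Reduced word: (empty)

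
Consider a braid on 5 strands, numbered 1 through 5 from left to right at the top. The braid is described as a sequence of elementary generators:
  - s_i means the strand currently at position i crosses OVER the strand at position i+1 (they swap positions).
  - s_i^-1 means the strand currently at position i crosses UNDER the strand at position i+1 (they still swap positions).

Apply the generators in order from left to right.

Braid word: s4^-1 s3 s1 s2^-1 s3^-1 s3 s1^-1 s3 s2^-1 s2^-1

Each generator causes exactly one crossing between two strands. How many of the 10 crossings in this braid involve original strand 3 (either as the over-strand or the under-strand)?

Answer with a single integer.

Gen 1: crossing 4x5. Involves strand 3? no. Count so far: 0
Gen 2: crossing 3x5. Involves strand 3? yes. Count so far: 1
Gen 3: crossing 1x2. Involves strand 3? no. Count so far: 1
Gen 4: crossing 1x5. Involves strand 3? no. Count so far: 1
Gen 5: crossing 1x3. Involves strand 3? yes. Count so far: 2
Gen 6: crossing 3x1. Involves strand 3? yes. Count so far: 3
Gen 7: crossing 2x5. Involves strand 3? no. Count so far: 3
Gen 8: crossing 1x3. Involves strand 3? yes. Count so far: 4
Gen 9: crossing 2x3. Involves strand 3? yes. Count so far: 5
Gen 10: crossing 3x2. Involves strand 3? yes. Count so far: 6

Answer: 6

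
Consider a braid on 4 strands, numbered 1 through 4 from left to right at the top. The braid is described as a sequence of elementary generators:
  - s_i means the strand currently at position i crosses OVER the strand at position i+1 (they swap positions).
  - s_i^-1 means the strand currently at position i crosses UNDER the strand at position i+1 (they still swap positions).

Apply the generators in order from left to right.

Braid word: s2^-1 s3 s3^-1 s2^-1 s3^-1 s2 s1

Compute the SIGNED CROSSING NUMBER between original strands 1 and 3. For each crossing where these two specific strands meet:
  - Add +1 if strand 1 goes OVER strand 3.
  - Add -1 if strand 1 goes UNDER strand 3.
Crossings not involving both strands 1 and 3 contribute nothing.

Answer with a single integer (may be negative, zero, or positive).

Gen 1: crossing 2x3. Both 1&3? no. Sum: 0
Gen 2: crossing 2x4. Both 1&3? no. Sum: 0
Gen 3: crossing 4x2. Both 1&3? no. Sum: 0
Gen 4: crossing 3x2. Both 1&3? no. Sum: 0
Gen 5: crossing 3x4. Both 1&3? no. Sum: 0
Gen 6: crossing 2x4. Both 1&3? no. Sum: 0
Gen 7: crossing 1x4. Both 1&3? no. Sum: 0

Answer: 0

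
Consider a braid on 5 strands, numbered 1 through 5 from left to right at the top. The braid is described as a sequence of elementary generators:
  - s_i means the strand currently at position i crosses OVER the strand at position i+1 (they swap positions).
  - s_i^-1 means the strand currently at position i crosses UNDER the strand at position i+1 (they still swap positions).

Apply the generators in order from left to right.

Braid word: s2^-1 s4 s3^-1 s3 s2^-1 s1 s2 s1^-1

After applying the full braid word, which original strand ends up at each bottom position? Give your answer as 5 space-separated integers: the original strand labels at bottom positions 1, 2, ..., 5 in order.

Answer: 3 2 1 5 4

Derivation:
Gen 1 (s2^-1): strand 2 crosses under strand 3. Perm now: [1 3 2 4 5]
Gen 2 (s4): strand 4 crosses over strand 5. Perm now: [1 3 2 5 4]
Gen 3 (s3^-1): strand 2 crosses under strand 5. Perm now: [1 3 5 2 4]
Gen 4 (s3): strand 5 crosses over strand 2. Perm now: [1 3 2 5 4]
Gen 5 (s2^-1): strand 3 crosses under strand 2. Perm now: [1 2 3 5 4]
Gen 6 (s1): strand 1 crosses over strand 2. Perm now: [2 1 3 5 4]
Gen 7 (s2): strand 1 crosses over strand 3. Perm now: [2 3 1 5 4]
Gen 8 (s1^-1): strand 2 crosses under strand 3. Perm now: [3 2 1 5 4]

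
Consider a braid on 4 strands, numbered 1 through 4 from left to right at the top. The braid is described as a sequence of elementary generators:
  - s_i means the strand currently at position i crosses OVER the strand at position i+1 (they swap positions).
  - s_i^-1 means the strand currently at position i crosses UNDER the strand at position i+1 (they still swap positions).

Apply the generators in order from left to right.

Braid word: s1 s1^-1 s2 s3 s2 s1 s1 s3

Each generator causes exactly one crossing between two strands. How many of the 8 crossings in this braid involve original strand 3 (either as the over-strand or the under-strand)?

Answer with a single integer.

Answer: 3

Derivation:
Gen 1: crossing 1x2. Involves strand 3? no. Count so far: 0
Gen 2: crossing 2x1. Involves strand 3? no. Count so far: 0
Gen 3: crossing 2x3. Involves strand 3? yes. Count so far: 1
Gen 4: crossing 2x4. Involves strand 3? no. Count so far: 1
Gen 5: crossing 3x4. Involves strand 3? yes. Count so far: 2
Gen 6: crossing 1x4. Involves strand 3? no. Count so far: 2
Gen 7: crossing 4x1. Involves strand 3? no. Count so far: 2
Gen 8: crossing 3x2. Involves strand 3? yes. Count so far: 3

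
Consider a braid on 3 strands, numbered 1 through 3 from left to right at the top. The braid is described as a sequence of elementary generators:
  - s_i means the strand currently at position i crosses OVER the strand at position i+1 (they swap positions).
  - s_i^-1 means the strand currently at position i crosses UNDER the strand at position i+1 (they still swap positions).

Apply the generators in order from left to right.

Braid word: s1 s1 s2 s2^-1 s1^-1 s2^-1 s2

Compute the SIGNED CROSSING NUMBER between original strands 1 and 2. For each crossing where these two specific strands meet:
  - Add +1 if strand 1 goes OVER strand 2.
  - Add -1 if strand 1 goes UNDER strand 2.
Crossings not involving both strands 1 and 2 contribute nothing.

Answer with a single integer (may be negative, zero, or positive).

Gen 1: 1 over 2. Both 1&2? yes. Contrib: +1. Sum: 1
Gen 2: 2 over 1. Both 1&2? yes. Contrib: -1. Sum: 0
Gen 3: crossing 2x3. Both 1&2? no. Sum: 0
Gen 4: crossing 3x2. Both 1&2? no. Sum: 0
Gen 5: 1 under 2. Both 1&2? yes. Contrib: -1. Sum: -1
Gen 6: crossing 1x3. Both 1&2? no. Sum: -1
Gen 7: crossing 3x1. Both 1&2? no. Sum: -1

Answer: -1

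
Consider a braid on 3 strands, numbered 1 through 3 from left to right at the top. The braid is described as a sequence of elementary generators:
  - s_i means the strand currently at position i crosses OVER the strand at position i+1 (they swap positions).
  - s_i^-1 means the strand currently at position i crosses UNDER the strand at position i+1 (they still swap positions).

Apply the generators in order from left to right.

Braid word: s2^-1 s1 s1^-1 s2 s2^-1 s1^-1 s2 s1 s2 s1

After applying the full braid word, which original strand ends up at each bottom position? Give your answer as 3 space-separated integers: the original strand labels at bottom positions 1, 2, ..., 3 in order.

Gen 1 (s2^-1): strand 2 crosses under strand 3. Perm now: [1 3 2]
Gen 2 (s1): strand 1 crosses over strand 3. Perm now: [3 1 2]
Gen 3 (s1^-1): strand 3 crosses under strand 1. Perm now: [1 3 2]
Gen 4 (s2): strand 3 crosses over strand 2. Perm now: [1 2 3]
Gen 5 (s2^-1): strand 2 crosses under strand 3. Perm now: [1 3 2]
Gen 6 (s1^-1): strand 1 crosses under strand 3. Perm now: [3 1 2]
Gen 7 (s2): strand 1 crosses over strand 2. Perm now: [3 2 1]
Gen 8 (s1): strand 3 crosses over strand 2. Perm now: [2 3 1]
Gen 9 (s2): strand 3 crosses over strand 1. Perm now: [2 1 3]
Gen 10 (s1): strand 2 crosses over strand 1. Perm now: [1 2 3]

Answer: 1 2 3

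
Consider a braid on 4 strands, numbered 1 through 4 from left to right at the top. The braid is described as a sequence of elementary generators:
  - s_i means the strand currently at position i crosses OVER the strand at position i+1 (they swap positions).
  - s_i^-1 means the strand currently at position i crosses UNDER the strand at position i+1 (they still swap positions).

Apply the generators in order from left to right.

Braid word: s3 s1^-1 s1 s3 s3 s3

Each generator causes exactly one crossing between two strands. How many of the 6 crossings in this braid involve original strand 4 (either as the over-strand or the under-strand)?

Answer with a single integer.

Gen 1: crossing 3x4. Involves strand 4? yes. Count so far: 1
Gen 2: crossing 1x2. Involves strand 4? no. Count so far: 1
Gen 3: crossing 2x1. Involves strand 4? no. Count so far: 1
Gen 4: crossing 4x3. Involves strand 4? yes. Count so far: 2
Gen 5: crossing 3x4. Involves strand 4? yes. Count so far: 3
Gen 6: crossing 4x3. Involves strand 4? yes. Count so far: 4

Answer: 4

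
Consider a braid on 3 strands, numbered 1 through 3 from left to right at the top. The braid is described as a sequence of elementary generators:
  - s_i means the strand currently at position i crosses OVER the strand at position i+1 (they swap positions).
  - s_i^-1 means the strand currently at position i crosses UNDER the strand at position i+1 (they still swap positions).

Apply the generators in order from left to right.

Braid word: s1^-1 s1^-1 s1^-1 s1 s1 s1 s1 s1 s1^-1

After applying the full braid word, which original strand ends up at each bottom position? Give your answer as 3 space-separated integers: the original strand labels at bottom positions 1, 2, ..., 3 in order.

Gen 1 (s1^-1): strand 1 crosses under strand 2. Perm now: [2 1 3]
Gen 2 (s1^-1): strand 2 crosses under strand 1. Perm now: [1 2 3]
Gen 3 (s1^-1): strand 1 crosses under strand 2. Perm now: [2 1 3]
Gen 4 (s1): strand 2 crosses over strand 1. Perm now: [1 2 3]
Gen 5 (s1): strand 1 crosses over strand 2. Perm now: [2 1 3]
Gen 6 (s1): strand 2 crosses over strand 1. Perm now: [1 2 3]
Gen 7 (s1): strand 1 crosses over strand 2. Perm now: [2 1 3]
Gen 8 (s1): strand 2 crosses over strand 1. Perm now: [1 2 3]
Gen 9 (s1^-1): strand 1 crosses under strand 2. Perm now: [2 1 3]

Answer: 2 1 3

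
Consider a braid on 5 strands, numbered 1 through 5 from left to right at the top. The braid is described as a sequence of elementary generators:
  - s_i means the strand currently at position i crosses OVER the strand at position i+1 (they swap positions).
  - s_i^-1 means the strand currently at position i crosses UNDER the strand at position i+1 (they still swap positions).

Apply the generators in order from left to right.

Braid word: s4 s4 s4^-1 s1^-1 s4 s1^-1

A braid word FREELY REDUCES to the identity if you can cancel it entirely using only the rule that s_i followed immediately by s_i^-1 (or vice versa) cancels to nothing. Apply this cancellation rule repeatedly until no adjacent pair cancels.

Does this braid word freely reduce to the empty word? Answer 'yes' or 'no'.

Answer: no

Derivation:
Gen 1 (s4): push. Stack: [s4]
Gen 2 (s4): push. Stack: [s4 s4]
Gen 3 (s4^-1): cancels prior s4. Stack: [s4]
Gen 4 (s1^-1): push. Stack: [s4 s1^-1]
Gen 5 (s4): push. Stack: [s4 s1^-1 s4]
Gen 6 (s1^-1): push. Stack: [s4 s1^-1 s4 s1^-1]
Reduced word: s4 s1^-1 s4 s1^-1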